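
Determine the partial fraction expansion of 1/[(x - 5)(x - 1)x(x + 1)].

Using Heaviside cover-up: (1/120)/(x - 5) - (1/8)/(x - 1) + (1/5)/x - (1/12)/(x + 1)


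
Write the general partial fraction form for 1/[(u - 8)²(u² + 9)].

Repeated linear + quadratic: A/(u - 8) + B/(u - 8)² + (Cu + D)/(u² + 9)


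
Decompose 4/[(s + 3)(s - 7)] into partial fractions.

4/(s + 3)(s - 7) = P/(s + 3) + Q/(s - 7). P = 4/(-3 - 7) = -2/5, Q = 4/(7 + 3) = 2/5
Result: (-2/5)/(s + 3) + (2/5)/(s - 7)


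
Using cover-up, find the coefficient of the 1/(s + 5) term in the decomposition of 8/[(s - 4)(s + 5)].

Cover (s + 5), set s=-5: 8/((s - 4) at s=-5) = 8/(-9) = -8/9


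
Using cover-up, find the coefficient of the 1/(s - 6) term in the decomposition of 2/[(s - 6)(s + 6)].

Cover (s - 6), set s=6: 2/((s + 6) at s=6) = 2/(12) = 1/6


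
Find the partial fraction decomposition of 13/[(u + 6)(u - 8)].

13/(u + 6)(u - 8) = P/(u + 6) + Q/(u - 8). P = 13/(-6 - 8) = -13/14, Q = 13/(8 + 6) = 13/14
Result: (-13/14)/(u + 6) + (13/14)/(u - 8)


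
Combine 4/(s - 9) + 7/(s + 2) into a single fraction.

Common denominator (s - 9)(s + 2). Numerator: 4(s + 2) + 7(s - 9) = (4s + 8) + (7s - 63) = 11s - 55
Result: (11s - 55)/[(s - 9)(s + 2)]


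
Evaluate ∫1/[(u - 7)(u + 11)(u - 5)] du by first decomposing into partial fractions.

Cover-up: P = 1/36, Q = 1/288, R = -1/32. Decomposition: (1/36)/(u - 7) + (1/288)/(u + 11) - (1/32)/(u - 5). Integrate each term: (1/36) ln|(u - 7)| + (1/288) ln|(u + 11)| - (1/32) ln|(u - 5)| + C


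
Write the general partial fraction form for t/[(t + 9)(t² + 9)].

Linear + irreducible quadratic: α/(t + 9) + (βt + γ)/(t² + 9)


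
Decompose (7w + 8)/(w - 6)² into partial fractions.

(7w + 8) = α(w - 6) + β. At w = 6: β = 7·6 + 8 = 50. Coeff of w: α = 7
Result: 7/(w - 6) + 50/(w - 6)²


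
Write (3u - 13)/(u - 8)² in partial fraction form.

(3u - 13) = P(u - 8) + Q. At u = 8: Q = 3·8 - 13 = 11. Coeff of u: P = 3
Result: 3/(u - 8) + 11/(u - 8)²


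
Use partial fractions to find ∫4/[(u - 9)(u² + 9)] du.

Cover-up at u=9: α = 4/(9²+9) = 2/45. Coeff matching: β = -2/45, γ = -2/5. Decomposition: (2/45)/(u - 9) - ((2/45)u + 2/5)/(u² + 9). Integrate: linear → ln, quadratic → (1/2)ln + arctan: (2/45) ln|(u - 9)| - (1/45) ln(u² + 9) - (2/15) arctan(u/3) + C


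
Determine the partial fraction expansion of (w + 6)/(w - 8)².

(w + 6) = α(w - 8) + β. At w = 8: β = 1·8 + 6 = 14. Coeff of w: α = 1
Result: 1/(w - 8) + 14/(w - 8)²


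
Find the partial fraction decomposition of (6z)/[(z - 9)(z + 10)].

At z=9: A = (6·9 + 0)/(9 + 10) = 54/19. At z=-10: B = (6·(-10) + 0)/(-10 - 9) = 60/19
Result: (54/19)/(z - 9) + (60/19)/(z + 10)


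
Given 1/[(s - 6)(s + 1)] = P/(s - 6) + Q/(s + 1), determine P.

Cover-up at s = 6: P = 1/(6 + 1) = 1/7


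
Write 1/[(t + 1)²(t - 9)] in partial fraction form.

Cover-up at t=9: R = 1/(9 + 1)² = 1/100. Cover-up at t=-1: Q = 1/(-1 - 9) = -1/10. Comparing t² coeff: P = -R = -1/100
Result: (-1/100)/(t + 1) - (1/10)/(t + 1)² + (1/100)/(t - 9)


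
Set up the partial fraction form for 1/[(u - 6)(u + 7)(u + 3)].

Three distinct linear factors: A/(u - 6) + B/(u + 7) + C/(u + 3)


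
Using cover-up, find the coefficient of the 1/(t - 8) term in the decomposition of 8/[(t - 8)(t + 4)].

Cover (t - 8), set t=8: 8/((t + 4) at t=8) = 8/(12) = 2/3


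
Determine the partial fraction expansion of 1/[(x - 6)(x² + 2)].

Cover-up at x = 6: α = 1/(6² + 2) = 1/38. Then β = -α = -1/38, γ = -α·(0 + 6) = -3/19
Result: (1/38)/(x - 6) - ((1/38)x + 3/19)/(x² + 2)


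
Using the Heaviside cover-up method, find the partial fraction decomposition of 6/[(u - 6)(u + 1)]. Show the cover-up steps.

Cover (u - 6): set u=6, get α = 6/(6 + 1) = 6/7. Cover (u + 1): set u=-1, get β = 6/(-1 - 6) = -6/7.
Result: (6/7)/(u - 6) - (6/7)/(u + 1)


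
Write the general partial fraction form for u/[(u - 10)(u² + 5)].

Linear + irreducible quadratic: A/(u - 10) + (Bu + C)/(u² + 5)


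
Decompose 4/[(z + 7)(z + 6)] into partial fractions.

4/(z + 7)(z + 6) = A/(z + 7) + B/(z + 6). A = 4/(-7 + 6) = -4, B = 4/(-6 + 7) = 4
Result: -4/(z + 7) + 4/(z + 6)


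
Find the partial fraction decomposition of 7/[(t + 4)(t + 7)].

7/(t + 4)(t + 7) = α/(t + 4) + β/(t + 7). α = 7/(-4 + 7) = 7/3, β = 7/(-7 + 4) = -7/3
Result: (7/3)/(t + 4) - (7/3)/(t + 7)


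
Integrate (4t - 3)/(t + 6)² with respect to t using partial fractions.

Decompose: P = 4, Q = 4·(-6) - 3 = -27, so (4t - 3)/(t + 6)² = 4/(t + 6) - 27/(t + 6)². Integrate: ∫ P/(t + 6) dt = 4 ln|(t + 6)|; ∫ Q/(t + 6)² dt = 27/(t + 6). Sum: 4 ln|(t + 6)| + 27/(t + 6) + C


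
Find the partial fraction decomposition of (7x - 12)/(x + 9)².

(7x - 12) = α(x + 9) + β. At x = -9: β = 7·(-9) - 12 = -75. Coeff of x: α = 7
Result: 7/(x + 9) - 75/(x + 9)²


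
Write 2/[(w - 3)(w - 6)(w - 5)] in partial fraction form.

Using cover-up method: A = 1/3, B = 2/3, C = -1
Result: (1/3)/(w - 3) + (2/3)/(w - 6) - 1/(w - 5)


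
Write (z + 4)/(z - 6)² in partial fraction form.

(z + 4) = α(z - 6) + β. At z = 6: β = 1·6 + 4 = 10. Coeff of z: α = 1
Result: 1/(z - 6) + 10/(z - 6)²


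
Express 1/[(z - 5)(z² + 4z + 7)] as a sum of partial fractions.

Cover-up at z = 5: A = 1/(5² + 4·5 + 7) = 1/52. Then B = -A = -1/52, C = -A·(4 + 5) = -9/52
Result: (1/52)/(z - 5) - ((1/52)z + 9/52)/(z² + 4z + 7)


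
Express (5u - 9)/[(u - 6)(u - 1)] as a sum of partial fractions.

At u=6: α = (5·6 - 9)/(6 - 1) = 21/5. At u=1: β = (5·1 - 9)/(1 - 6) = 4/5
Result: (21/5)/(u - 6) + (4/5)/(u - 1)


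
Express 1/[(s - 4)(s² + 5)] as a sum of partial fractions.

Cover-up at s = 4: α = 1/(4² + 5) = 1/21. Then β = -α = -1/21, γ = -α·(0 + 4) = -4/21
Result: (1/21)/(s - 4) - ((1/21)s + 4/21)/(s² + 5)


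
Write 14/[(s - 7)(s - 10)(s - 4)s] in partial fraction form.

Using Heaviside cover-up: (-2/9)/(s - 7) + (7/90)/(s - 10) + (7/36)/(s - 4) - (1/20)/s


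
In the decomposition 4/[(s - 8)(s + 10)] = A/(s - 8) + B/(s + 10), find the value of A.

Cover-up at s = 8: A = 4/(8 + 10) = 4/18 = 2/9


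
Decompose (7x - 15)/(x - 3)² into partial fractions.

(7x - 15) = P(x - 3) + Q. At x = 3: Q = 7·3 - 15 = 6. Coeff of x: P = 7
Result: 7/(x - 3) + 6/(x - 3)²


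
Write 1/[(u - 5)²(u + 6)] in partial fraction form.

Cover-up at u=-6: C = 1/(-6 - 5)² = 1/121. Cover-up at u=5: B = 1/(5 + 6) = 1/11. Comparing u² coeff: A = -C = -1/121
Result: (-1/121)/(u - 5) + (1/11)/(u - 5)² + (1/121)/(u + 6)


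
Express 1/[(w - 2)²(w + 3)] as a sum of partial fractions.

Cover-up at w=-3: C = 1/(-3 - 2)² = 1/25. Cover-up at w=2: B = 1/(2 + 3) = 1/5. Comparing w² coeff: A = -C = -1/25
Result: (-1/25)/(w - 2) + (1/5)/(w - 2)² + (1/25)/(w + 3)


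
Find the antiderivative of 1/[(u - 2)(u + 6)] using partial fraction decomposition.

Decompose: 1/[(u - 2)(u + 6)] = (1/8)/(u - 2) - (1/8)/(u + 6). Integrate each term: (1/8) ln|(u - 2)| - (1/8) ln|(u + 6)| + C


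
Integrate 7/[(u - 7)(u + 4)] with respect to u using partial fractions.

Decompose: 7/[(u - 7)(u + 4)] = (7/11)/(u - 7) - (7/11)/(u + 4). Integrate each term: (7/11) ln|(u - 7)| - (7/11) ln|(u + 4)| + C


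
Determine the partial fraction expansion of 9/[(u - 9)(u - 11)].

9/(u - 9)(u - 11) = α/(u - 9) + β/(u - 11). α = 9/(9 - 11) = -9/2, β = 9/(11 - 9) = 9/2
Result: (-9/2)/(u - 9) + (9/2)/(u - 11)


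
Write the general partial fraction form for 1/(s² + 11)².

Repeated quadratic factor: (αs + β)/(s² + 11) + (γs + δ)/(s² + 11)²


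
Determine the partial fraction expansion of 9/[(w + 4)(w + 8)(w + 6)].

Using cover-up method: α = 9/8, β = 9/8, γ = -9/4
Result: (9/8)/(w + 4) + (9/8)/(w + 8) - (9/4)/(w + 6)


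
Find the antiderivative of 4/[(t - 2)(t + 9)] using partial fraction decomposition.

Decompose: 4/[(t - 2)(t + 9)] = (4/11)/(t - 2) - (4/11)/(t + 9). Integrate each term: (4/11) ln|(t - 2)| - (4/11) ln|(t + 9)| + C


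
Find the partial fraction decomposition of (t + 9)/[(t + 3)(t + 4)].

At t=-3: P = (1·(-3) + 9)/(-3 + 4) = 6. At t=-4: Q = (1·(-4) + 9)/(-4 + 3) = -5
Result: 6/(t + 3) - 5/(t + 4)


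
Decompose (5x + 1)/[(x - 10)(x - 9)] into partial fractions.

At x=10: α = (5·10 + 1)/(10 - 9) = 51. At x=9: β = (5·9 + 1)/(9 - 10) = -46
Result: 51/(x - 10) - 46/(x - 9)


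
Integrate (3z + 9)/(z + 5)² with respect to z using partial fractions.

Decompose: α = 3, β = 3·(-5) + 9 = -6, so (3z + 9)/(z + 5)² = 3/(z + 5) - 6/(z + 5)². Integrate: ∫ α/(z + 5) dz = 3 ln|(z + 5)|; ∫ β/(z + 5)² dz = 6/(z + 5). Sum: 3 ln|(z + 5)| + 6/(z + 5) + C


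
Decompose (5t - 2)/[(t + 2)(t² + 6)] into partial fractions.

At t=-2: A = (5·(-2) - 2)/((-2)² + 6) = -6/5. B = -A = 6/5, C = 5 - (-2)·A = 13/5
Result: (-6/5)/(t + 2) + ((6/5)t + 13/5)/(t² + 6)


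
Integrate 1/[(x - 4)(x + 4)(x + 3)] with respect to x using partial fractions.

Cover-up: A = 1/56, B = 1/8, C = -1/7. Decomposition: (1/56)/(x - 4) + (1/8)/(x + 4) - (1/7)/(x + 3). Integrate each term: (1/56) ln|(x - 4)| + (1/8) ln|(x + 4)| - (1/7) ln|(x + 3)| + C


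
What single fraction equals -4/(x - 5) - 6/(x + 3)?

Common denominator (x - 5)(x + 3). Numerator: -4(x + 3) - 6(x - 5) = (-4x - 12) - (6x - 30) = -10x + 18
Result: (-10x + 18)/[(x - 5)(x + 3)]


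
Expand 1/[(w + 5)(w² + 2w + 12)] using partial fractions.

Cover-up at w = -5: P = 1/((-5)² + 2·(-5) + 12) = 1/27. Then Q = -P = -1/27, R = -P·(2 - 5) = 1/9
Result: (1/27)/(w + 5) - ((1/27)w - 1/9)/(w² + 2w + 12)


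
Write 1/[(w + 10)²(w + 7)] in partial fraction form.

Cover-up at w=-7: C = 1/(-7 + 10)² = 1/9. Cover-up at w=-10: B = 1/(-10 + 7) = -1/3. Comparing w² coeff: A = -C = -1/9
Result: (-1/9)/(w + 10) - (1/3)/(w + 10)² + (1/9)/(w + 7)


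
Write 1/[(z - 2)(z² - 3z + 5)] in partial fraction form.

Cover-up at z = 2: A = 1/(2² - 3·2 + 5) = 1/3. Then B = -A = -1/3, C = -A·(-3 + 2) = 1/3
Result: (1/3)/(z - 2) - ((1/3)z - 1/3)/(z² - 3z + 5)


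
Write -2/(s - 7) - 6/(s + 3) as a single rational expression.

Common denominator (s - 7)(s + 3). Numerator: -2(s + 3) - 6(s - 7) = (-2s - 6) - (6s - 42) = -8s + 36
Result: (-8s + 36)/[(s - 7)(s + 3)]


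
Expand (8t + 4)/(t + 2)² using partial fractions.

(8t + 4) = α(t + 2) + β. At t = -2: β = 8·(-2) + 4 = -12. Coeff of t: α = 8
Result: 8/(t + 2) - 12/(t + 2)²


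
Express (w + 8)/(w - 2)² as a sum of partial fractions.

(w + 8) = A(w - 2) + B. At w = 2: B = 1·2 + 8 = 10. Coeff of w: A = 1
Result: 1/(w - 2) + 10/(w - 2)²


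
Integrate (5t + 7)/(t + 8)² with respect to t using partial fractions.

Decompose: P = 5, Q = 5·(-8) + 7 = -33, so (5t + 7)/(t + 8)² = 5/(t + 8) - 33/(t + 8)². Integrate: ∫ P/(t + 8) dt = 5 ln|(t + 8)|; ∫ Q/(t + 8)² dt = 33/(t + 8). Sum: 5 ln|(t + 8)| + 33/(t + 8) + C


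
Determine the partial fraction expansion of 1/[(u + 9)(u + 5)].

1/(u + 9)(u + 5) = A/(u + 9) + B/(u + 5). A = 1/(-9 + 5) = -1/4, B = 1/(-5 + 9) = 1/4
Result: (-1/4)/(u + 9) + (1/4)/(u + 5)


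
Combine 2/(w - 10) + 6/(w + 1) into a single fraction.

Common denominator (w - 10)(w + 1). Numerator: 2(w + 1) + 6(w - 10) = (2w + 2) + (6w - 60) = 8w - 58
Result: (8w - 58)/[(w - 10)(w + 1)]


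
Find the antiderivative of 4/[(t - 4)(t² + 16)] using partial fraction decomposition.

Cover-up at t=4: α = 4/(4²+16) = 1/8. Coeff matching: β = -1/8, γ = -1/2. Decomposition: (1/8)/(t - 4) - ((1/8)t + 1/2)/(t² + 16). Integrate: linear → ln, quadratic → (1/2)ln + arctan: (1/8) ln|(t - 4)| - (1/16) ln(t² + 16) - (1/8) arctan(t/4) + C


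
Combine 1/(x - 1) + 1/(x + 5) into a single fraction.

Common denominator (x - 1)(x + 5). Numerator: 1(x + 5) + 1(x - 1) = (x + 5) + (x - 1) = 2x + 4
Result: (2x + 4)/[(x - 1)(x + 5)]


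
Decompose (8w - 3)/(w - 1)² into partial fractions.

(8w - 3) = α(w - 1) + β. At w = 1: β = 8·1 - 3 = 5. Coeff of w: α = 8
Result: 8/(w - 1) + 5/(w - 1)²


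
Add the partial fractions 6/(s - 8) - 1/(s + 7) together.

Common denominator (s - 8)(s + 7). Numerator: 6(s + 7) - 1(s - 8) = (6s + 42) - (s - 8) = 5s + 50
Result: (5s + 50)/[(s - 8)(s + 7)]


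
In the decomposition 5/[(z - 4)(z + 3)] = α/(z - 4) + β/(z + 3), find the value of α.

Cover-up at z = 4: α = 5/(4 + 3) = 5/7


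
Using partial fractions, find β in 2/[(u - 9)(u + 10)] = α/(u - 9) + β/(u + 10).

Cover-up at u = -10: β = 2/(-10 - 9) = -2/19


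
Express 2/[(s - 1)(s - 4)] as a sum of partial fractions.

2/(s - 1)(s - 4) = P/(s - 1) + Q/(s - 4). P = 2/(1 - 4) = -2/3, Q = 2/(4 - 1) = 2/3
Result: (-2/3)/(s - 1) + (2/3)/(s - 4)


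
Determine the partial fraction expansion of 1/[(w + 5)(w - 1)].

1/(w + 5)(w - 1) = A/(w + 5) + B/(w - 1). A = 1/(-5 - 1) = -1/6, B = 1/(1 + 5) = 1/6
Result: (-1/6)/(w + 5) + (1/6)/(w - 1)


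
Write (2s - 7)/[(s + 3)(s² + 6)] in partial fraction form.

At s=-3: P = (2·(-3) - 7)/((-3)² + 6) = -13/15. Q = -P = 13/15, R = 2 - (-3)·P = -3/5
Result: (-13/15)/(s + 3) + ((13/15)s - 3/5)/(s² + 6)


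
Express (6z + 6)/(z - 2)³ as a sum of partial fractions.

(6z + 6) = P(z - 2)² + Q(z - 2) + R. At z = 2: R = 6·2 + 6 = 18. Coefficients: P = 0, Q = 6
Result: 6/(z - 2)² + 18/(z - 2)³


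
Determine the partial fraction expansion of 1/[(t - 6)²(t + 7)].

Cover-up at t=-7: C = 1/(-7 - 6)² = 1/169. Cover-up at t=6: B = 1/(6 + 7) = 1/13. Comparing t² coeff: A = -C = -1/169
Result: (-1/169)/(t - 6) + (1/13)/(t - 6)² + (1/169)/(t + 7)


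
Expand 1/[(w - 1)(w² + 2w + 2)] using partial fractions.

Cover-up at w = 1: A = 1/(1² + 2·1 + 2) = 1/5. Then B = -A = -1/5, C = -A·(2 + 1) = -3/5
Result: (1/5)/(w - 1) - ((1/5)w + 3/5)/(w² + 2w + 2)


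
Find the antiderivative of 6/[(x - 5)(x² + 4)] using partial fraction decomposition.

Cover-up at x=5: P = 6/(5²+4) = 6/29. Coeff matching: Q = -6/29, R = -30/29. Decomposition: (6/29)/(x - 5) - ((6/29)x + 30/29)/(x² + 4). Integrate: linear → ln, quadratic → (1/2)ln + arctan: (6/29) ln|(x - 5)| - (3/29) ln(x² + 4) - (15/29) arctan(x/2) + C


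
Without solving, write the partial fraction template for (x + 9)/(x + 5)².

Repeated linear factor: P/(x + 5) + Q/(x + 5)²


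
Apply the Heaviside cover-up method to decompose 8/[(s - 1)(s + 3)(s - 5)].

Cover (s - 1), s=1: A = 8/[(1 + 3)(1 - 5)] = -1/2. Cover (s + 3), s=-3: B = 8/[(-3 - 1)(-3 - 5)] = 1/4. Cover (s - 5), s=5: C = 8/[(5 - 1)(5 + 3)] = 1/4.
Result: (-1/2)/(s - 1) + (1/4)/(s + 3) + (1/4)/(s - 5)


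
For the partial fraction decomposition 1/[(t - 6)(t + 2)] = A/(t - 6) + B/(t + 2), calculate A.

Cover-up at t = 6: A = 1/(6 + 2) = 1/8


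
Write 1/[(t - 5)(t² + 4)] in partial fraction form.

Cover-up at t = 5: α = 1/(5² + 4) = 1/29. Then β = -α = -1/29, γ = -α·(0 + 5) = -5/29
Result: (1/29)/(t - 5) - ((1/29)t + 5/29)/(t² + 4)


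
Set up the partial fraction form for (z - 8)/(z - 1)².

Repeated linear factor: A/(z - 1) + B/(z - 1)²


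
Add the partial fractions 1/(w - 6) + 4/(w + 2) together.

Common denominator (w - 6)(w + 2). Numerator: 1(w + 2) + 4(w - 6) = (w + 2) + (4w - 24) = 5w - 22
Result: (5w - 22)/[(w - 6)(w + 2)]


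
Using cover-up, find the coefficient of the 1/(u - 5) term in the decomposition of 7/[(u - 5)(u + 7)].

Cover (u - 5), set u=5: 7/((u + 7) at u=5) = 7/(12) = 7/12


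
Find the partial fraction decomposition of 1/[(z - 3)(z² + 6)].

Cover-up at z = 3: P = 1/(3² + 6) = 1/15. Then Q = -P = -1/15, R = -P·(0 + 3) = -1/5
Result: (1/15)/(z - 3) - ((1/15)z + 1/5)/(z² + 6)


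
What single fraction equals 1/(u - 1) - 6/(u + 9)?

Common denominator (u - 1)(u + 9). Numerator: 1(u + 9) - 6(u - 1) = (u + 9) - (6u - 6) = -5u + 15
Result: (-5u + 15)/[(u - 1)(u + 9)]


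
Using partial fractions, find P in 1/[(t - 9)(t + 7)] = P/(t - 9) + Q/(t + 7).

Cover-up at t = 9: P = 1/(9 + 7) = 1/16


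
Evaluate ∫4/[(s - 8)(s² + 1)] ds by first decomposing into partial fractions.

Cover-up at s=8: α = 4/(8²+1) = 4/65. Coeff matching: β = -4/65, γ = -32/65. Decomposition: (4/65)/(s - 8) - ((4/65)s + 32/65)/(s² + 1). Integrate: linear → ln, quadratic → (1/2)ln + arctan: (4/65) ln|(s - 8)| - (2/65) ln(s² + 1) - (32/65) arctan(s) + C


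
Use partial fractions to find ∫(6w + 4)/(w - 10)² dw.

Decompose: A = 6, B = 6·10 + 4 = 64, so (6w + 4)/(w - 10)² = 6/(w - 10) + 64/(w - 10)². Integrate: ∫ A/(w - 10) dw = 6 ln|(w - 10)|; ∫ B/(w - 10)² dw = -64/(w - 10). Sum: 6 ln|(w - 10)| - 64/(w - 10) + C


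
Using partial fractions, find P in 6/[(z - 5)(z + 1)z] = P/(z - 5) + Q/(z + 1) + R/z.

Cover-up at z = 5: P = 6/[(5 + 1)(5 - 0)] = 6/[(6)(5)] = 6/30 = 1/5


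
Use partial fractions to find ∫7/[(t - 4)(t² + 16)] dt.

Cover-up at t=4: A = 7/(4²+16) = 7/32. Coeff matching: B = -7/32, C = -7/8. Decomposition: (7/32)/(t - 4) - ((7/32)t + 7/8)/(t² + 16). Integrate: linear → ln, quadratic → (1/2)ln + arctan: (7/32) ln|(t - 4)| - (7/64) ln(t² + 16) - (7/32) arctan(t/4) + C


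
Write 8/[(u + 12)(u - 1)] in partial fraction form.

8/(u + 12)(u - 1) = A/(u + 12) + B/(u - 1). A = 8/(-12 - 1) = -8/13, B = 8/(1 + 12) = 8/13
Result: (-8/13)/(u + 12) + (8/13)/(u - 1)


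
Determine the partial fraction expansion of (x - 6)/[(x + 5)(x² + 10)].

At x=-5: A = (1·(-5) - 6)/((-5)² + 10) = -11/35. B = -A = 11/35, C = 1 - (-5)·A = -4/7
Result: (-11/35)/(x + 5) + ((11/35)x - 4/7)/(x² + 10)


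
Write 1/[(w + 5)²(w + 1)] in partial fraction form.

Cover-up at w=-1: R = 1/(-1 + 5)² = 1/16. Cover-up at w=-5: Q = 1/(-5 + 1) = -1/4. Comparing w² coeff: P = -R = -1/16
Result: (-1/16)/(w + 5) - (1/4)/(w + 5)² + (1/16)/(w + 1)


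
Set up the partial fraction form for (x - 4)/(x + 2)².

Repeated linear factor: P/(x + 2) + Q/(x + 2)²


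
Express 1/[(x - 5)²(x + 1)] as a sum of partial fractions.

Cover-up at x=-1: γ = 1/(-1 - 5)² = 1/36. Cover-up at x=5: β = 1/(5 + 1) = 1/6. Comparing x² coeff: α = -γ = -1/36
Result: (-1/36)/(x - 5) + (1/6)/(x - 5)² + (1/36)/(x + 1)


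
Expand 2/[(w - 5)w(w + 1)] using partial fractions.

Using cover-up method: A = 1/15, B = -2/5, C = 1/3
Result: (1/15)/(w - 5) - (2/5)/w + (1/3)/(w + 1)


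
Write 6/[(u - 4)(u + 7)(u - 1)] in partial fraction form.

Using cover-up method: α = 2/11, β = 3/44, γ = -1/4
Result: (2/11)/(u - 4) + (3/44)/(u + 7) - (1/4)/(u - 1)


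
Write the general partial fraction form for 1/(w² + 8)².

Repeated quadratic factor: (Aw + B)/(w² + 8) + (Cw + D)/(w² + 8)²


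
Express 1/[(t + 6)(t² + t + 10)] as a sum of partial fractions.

Cover-up at t = -6: P = 1/((-6)² + 1·(-6) + 10) = 1/40. Then Q = -P = -1/40, R = -P·(1 - 6) = 1/8
Result: (1/40)/(t + 6) - ((1/40)t - 1/8)/(t² + t + 10)


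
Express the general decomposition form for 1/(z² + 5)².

Repeated quadratic factor: (Pz + Q)/(z² + 5) + (Rz + S)/(z² + 5)²


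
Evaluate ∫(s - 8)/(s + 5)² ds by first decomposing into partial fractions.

Decompose: A = 1, B = 1·(-5) - 8 = -13, so (s - 8)/(s + 5)² = 1/(s + 5) - 13/(s + 5)². Integrate: ∫ A/(s + 5) ds = ln|(s + 5)|; ∫ B/(s + 5)² ds = 13/(s + 5). Sum: ln|(s + 5)| + 13/(s + 5) + C


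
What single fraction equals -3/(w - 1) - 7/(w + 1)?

Common denominator (w - 1)(w + 1). Numerator: -3(w + 1) - 7(w - 1) = (-3w - 3) - (7w - 7) = -10w + 4
Result: (-10w + 4)/[(w - 1)(w + 1)]


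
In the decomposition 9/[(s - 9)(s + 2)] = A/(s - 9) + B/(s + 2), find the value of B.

Cover-up at s = -2: B = 9/(-2 - 9) = -9/11


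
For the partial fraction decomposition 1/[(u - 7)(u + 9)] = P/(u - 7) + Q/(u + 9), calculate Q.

Cover-up at u = -9: Q = 1/(-9 - 7) = -1/16


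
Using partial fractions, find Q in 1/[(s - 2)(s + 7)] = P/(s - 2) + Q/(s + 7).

Cover-up at s = -7: Q = 1/(-7 - 2) = -1/9


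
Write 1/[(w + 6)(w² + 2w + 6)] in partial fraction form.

Cover-up at w = -6: P = 1/((-6)² + 2·(-6) + 6) = 1/30. Then Q = -P = -1/30, R = -P·(2 - 6) = 2/15
Result: (1/30)/(w + 6) - ((1/30)w - 2/15)/(w² + 2w + 6)


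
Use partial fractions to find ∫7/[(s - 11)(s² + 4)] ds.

Cover-up at s=11: P = 7/(11²+4) = 7/125. Coeff matching: Q = -7/125, R = -77/125. Decomposition: (7/125)/(s - 11) - ((7/125)s + 77/125)/(s² + 4). Integrate: linear → ln, quadratic → (1/2)ln + arctan: (7/125) ln|(s - 11)| - (7/250) ln(s² + 4) - (77/250) arctan(s/2) + C


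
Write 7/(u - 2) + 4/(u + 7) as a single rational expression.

Common denominator (u - 2)(u + 7). Numerator: 7(u + 7) + 4(u - 2) = (7u + 49) + (4u - 8) = 11u + 41
Result: (11u + 41)/[(u - 2)(u + 7)]


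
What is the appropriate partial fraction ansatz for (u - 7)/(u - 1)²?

Repeated linear factor: A/(u - 1) + B/(u - 1)²


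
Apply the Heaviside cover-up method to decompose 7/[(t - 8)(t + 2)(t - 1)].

Cover (t - 8), t=8: A = 7/[(8 + 2)(8 - 1)] = 1/10. Cover (t + 2), t=-2: B = 7/[(-2 - 8)(-2 - 1)] = 7/30. Cover (t - 1), t=1: C = 7/[(1 - 8)(1 + 2)] = -1/3.
Result: (1/10)/(t - 8) + (7/30)/(t + 2) - (1/3)/(t - 1)


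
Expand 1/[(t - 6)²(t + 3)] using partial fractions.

Cover-up at t=-3: γ = 1/(-3 - 6)² = 1/81. Cover-up at t=6: β = 1/(6 + 3) = 1/9. Comparing t² coeff: α = -γ = -1/81
Result: (-1/81)/(t - 6) + (1/9)/(t - 6)² + (1/81)/(t + 3)


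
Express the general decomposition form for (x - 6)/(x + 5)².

Repeated linear factor: P/(x + 5) + Q/(x + 5)²


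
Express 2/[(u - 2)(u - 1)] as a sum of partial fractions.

2/(u - 2)(u - 1) = A/(u - 2) + B/(u - 1). A = 2/(2 - 1) = 2, B = 2/(1 - 2) = -2
Result: 2/(u - 2) - 2/(u - 1)


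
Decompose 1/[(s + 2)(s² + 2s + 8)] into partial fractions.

Cover-up at s = -2: P = 1/((-2)² + 2·(-2) + 8) = 1/8. Then Q = -P = -1/8, R = -P·(2 - 2) = 0
Result: (1/8)/(s + 2) - ((1/8)s)/(s² + 2s + 8)


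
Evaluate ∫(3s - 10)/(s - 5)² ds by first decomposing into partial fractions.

Decompose: α = 3, β = 3·5 - 10 = 5, so (3s - 10)/(s - 5)² = 3/(s - 5) + 5/(s - 5)². Integrate: ∫ α/(s - 5) ds = 3 ln|(s - 5)|; ∫ β/(s - 5)² ds = -5/(s - 5). Sum: 3 ln|(s - 5)| - 5/(s - 5) + C


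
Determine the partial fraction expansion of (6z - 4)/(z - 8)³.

(6z - 4) = α(z - 8)² + β(z - 8) + γ. At z = 8: γ = 6·8 - 4 = 44. Coefficients: α = 0, β = 6
Result: 6/(z - 8)² + 44/(z - 8)³


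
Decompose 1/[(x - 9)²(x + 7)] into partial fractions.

Cover-up at x=-7: γ = 1/(-7 - 9)² = 1/256. Cover-up at x=9: β = 1/(9 + 7) = 1/16. Comparing x² coeff: α = -γ = -1/256
Result: (-1/256)/(x - 9) + (1/16)/(x - 9)² + (1/256)/(x + 7)


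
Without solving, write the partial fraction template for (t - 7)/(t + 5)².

Repeated linear factor: α/(t + 5) + β/(t + 5)²


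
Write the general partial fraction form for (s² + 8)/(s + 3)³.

Repeated linear factor (power 3): α/(s + 3) + β/(s + 3)² + γ/(s + 3)³


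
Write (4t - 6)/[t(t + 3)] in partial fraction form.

At t=0: P = (4·0 - 6)/(0 + 3) = -2. At t=-3: Q = (4·(-3) - 6)/(-3 - 0) = 6
Result: -2/t + 6/(t + 3)


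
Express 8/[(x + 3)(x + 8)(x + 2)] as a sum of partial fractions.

Using cover-up method: P = -8/5, Q = 4/15, R = 4/3
Result: (-8/5)/(x + 3) + (4/15)/(x + 8) + (4/3)/(x + 2)


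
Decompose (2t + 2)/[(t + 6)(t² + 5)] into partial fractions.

At t=-6: α = (2·(-6) + 2)/((-6)² + 5) = -10/41. β = -α = 10/41, γ = 2 - (-6)·α = 22/41
Result: (-10/41)/(t + 6) + ((10/41)t + 22/41)/(t² + 5)


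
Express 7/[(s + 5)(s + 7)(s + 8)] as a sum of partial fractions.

Using cover-up method: A = 7/6, B = -7/2, C = 7/3
Result: (7/6)/(s + 5) - (7/2)/(s + 7) + (7/3)/(s + 8)


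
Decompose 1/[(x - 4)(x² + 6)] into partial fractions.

Cover-up at x = 4: α = 1/(4² + 6) = 1/22. Then β = -α = -1/22, γ = -α·(0 + 4) = -2/11
Result: (1/22)/(x - 4) - ((1/22)x + 2/11)/(x² + 6)


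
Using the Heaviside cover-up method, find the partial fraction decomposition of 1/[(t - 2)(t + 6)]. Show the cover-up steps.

Cover (t - 2): set t=2, get A = 1/(2 + 6) = 1/8. Cover (t + 6): set t=-6, get B = 1/(-6 - 2) = -1/8.
Result: (1/8)/(t - 2) - (1/8)/(t + 6)


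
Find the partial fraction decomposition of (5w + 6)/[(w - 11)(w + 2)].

At w=11: A = (5·11 + 6)/(11 + 2) = 61/13. At w=-2: B = (5·(-2) + 6)/(-2 - 11) = 4/13
Result: (61/13)/(w - 11) + (4/13)/(w + 2)


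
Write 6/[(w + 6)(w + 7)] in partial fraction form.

6/(w + 6)(w + 7) = A/(w + 6) + B/(w + 7). A = 6/(-6 + 7) = 6, B = 6/(-7 + 6) = -6
Result: 6/(w + 6) - 6/(w + 7)


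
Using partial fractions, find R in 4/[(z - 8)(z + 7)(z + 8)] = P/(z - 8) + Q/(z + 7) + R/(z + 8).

Cover-up at z = -8: R = 4/[(-8 - 8)(-8 + 7)] = 4/[(-16)(-1)] = 4/16 = 1/4


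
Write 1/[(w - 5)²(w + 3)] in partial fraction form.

Cover-up at w=-3: R = 1/(-3 - 5)² = 1/64. Cover-up at w=5: Q = 1/(5 + 3) = 1/8. Comparing w² coeff: P = -R = -1/64
Result: (-1/64)/(w - 5) + (1/8)/(w - 5)² + (1/64)/(w + 3)


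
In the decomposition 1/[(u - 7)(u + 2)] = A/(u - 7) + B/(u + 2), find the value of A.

Cover-up at u = 7: A = 1/(7 + 2) = 1/9


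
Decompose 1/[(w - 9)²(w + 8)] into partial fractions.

Cover-up at w=-8: R = 1/(-8 - 9)² = 1/289. Cover-up at w=9: Q = 1/(9 + 8) = 1/17. Comparing w² coeff: P = -R = -1/289
Result: (-1/289)/(w - 9) + (1/17)/(w - 9)² + (1/289)/(w + 8)


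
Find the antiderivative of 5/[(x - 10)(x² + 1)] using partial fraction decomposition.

Cover-up at x=10: A = 5/(10²+1) = 5/101. Coeff matching: B = -5/101, C = -50/101. Decomposition: (5/101)/(x - 10) - ((5/101)x + 50/101)/(x² + 1). Integrate: linear → ln, quadratic → (1/2)ln + arctan: (5/101) ln|(x - 10)| - (5/202) ln(x² + 1) - (50/101) arctan(x) + C


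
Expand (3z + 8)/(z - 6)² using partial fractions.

(3z + 8) = α(z - 6) + β. At z = 6: β = 3·6 + 8 = 26. Coeff of z: α = 3
Result: 3/(z - 6) + 26/(z - 6)²


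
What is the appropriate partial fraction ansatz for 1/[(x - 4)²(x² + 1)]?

Repeated linear + quadratic: α/(x - 4) + β/(x - 4)² + (γx + δ)/(x² + 1)


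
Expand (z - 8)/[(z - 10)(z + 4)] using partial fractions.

At z=10: A = (1·10 - 8)/(10 + 4) = 1/7. At z=-4: B = (1·(-4) - 8)/(-4 - 10) = 6/7
Result: (1/7)/(z - 10) + (6/7)/(z + 4)


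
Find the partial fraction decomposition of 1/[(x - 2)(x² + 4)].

Cover-up at x = 2: P = 1/(2² + 4) = 1/8. Then Q = -P = -1/8, R = -P·(0 + 2) = -1/4
Result: (1/8)/(x - 2) - ((1/8)x + 1/4)/(x² + 4)


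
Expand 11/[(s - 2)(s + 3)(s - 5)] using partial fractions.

Using cover-up method: α = -11/15, β = 11/40, γ = 11/24
Result: (-11/15)/(s - 2) + (11/40)/(s + 3) + (11/24)/(s - 5)


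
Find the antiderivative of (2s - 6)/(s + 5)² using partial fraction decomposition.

Decompose: P = 2, Q = 2·(-5) - 6 = -16, so (2s - 6)/(s + 5)² = 2/(s + 5) - 16/(s + 5)². Integrate: ∫ P/(s + 5) ds = 2 ln|(s + 5)|; ∫ Q/(s + 5)² ds = 16/(s + 5). Sum: 2 ln|(s + 5)| + 16/(s + 5) + C


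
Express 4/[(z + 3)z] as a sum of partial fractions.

4/(z + 3)z = A/(z + 3) + B/z. A = 4/(-3 - 0) = -4/3, B = 4/(0 + 3) = 4/3
Result: (-4/3)/(z + 3) + (4/3)/z


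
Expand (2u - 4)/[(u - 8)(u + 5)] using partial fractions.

At u=8: P = (2·8 - 4)/(8 + 5) = 12/13. At u=-5: Q = (2·(-5) - 4)/(-5 - 8) = 14/13
Result: (12/13)/(u - 8) + (14/13)/(u + 5)


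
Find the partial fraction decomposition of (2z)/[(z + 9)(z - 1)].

At z=-9: P = (2·(-9) + 0)/(-9 - 1) = 9/5. At z=1: Q = (2·1 + 0)/(1 + 9) = 1/5
Result: (9/5)/(z + 9) + (1/5)/(z - 1)


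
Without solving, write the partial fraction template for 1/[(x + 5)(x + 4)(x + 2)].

Three distinct linear factors: P/(x + 5) + Q/(x + 4) + R/(x + 2)


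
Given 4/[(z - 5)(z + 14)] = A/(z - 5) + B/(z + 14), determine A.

Cover-up at z = 5: A = 4/(5 + 14) = 4/19


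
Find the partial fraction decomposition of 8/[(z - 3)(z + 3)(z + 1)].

Using cover-up method: P = 1/3, Q = 2/3, R = -1
Result: (1/3)/(z - 3) + (2/3)/(z + 3) - 1/(z + 1)


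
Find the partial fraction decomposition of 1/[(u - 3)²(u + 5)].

Cover-up at u=-5: R = 1/(-5 - 3)² = 1/64. Cover-up at u=3: Q = 1/(3 + 5) = 1/8. Comparing u² coeff: P = -R = -1/64
Result: (-1/64)/(u - 3) + (1/8)/(u - 3)² + (1/64)/(u + 5)


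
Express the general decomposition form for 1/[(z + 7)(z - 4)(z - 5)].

Three distinct linear factors: A/(z + 7) + B/(z - 4) + C/(z - 5)


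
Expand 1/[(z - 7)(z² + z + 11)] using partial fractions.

Cover-up at z = 7: P = 1/(7² + 1·7 + 11) = 1/67. Then Q = -P = -1/67, R = -P·(1 + 7) = -8/67
Result: (1/67)/(z - 7) - ((1/67)z + 8/67)/(z² + z + 11)


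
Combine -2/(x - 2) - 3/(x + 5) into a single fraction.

Common denominator (x - 2)(x + 5). Numerator: -2(x + 5) - 3(x - 2) = (-2x - 10) - (3x - 6) = -5x - 4
Result: (-5x - 4)/[(x - 2)(x + 5)]


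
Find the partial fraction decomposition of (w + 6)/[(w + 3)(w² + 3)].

At w=-3: A = (1·(-3) + 6)/((-3)² + 3) = 1/4. B = -A = -1/4, C = 1 - (-3)·A = 7/4
Result: (1/4)/(w + 3) - ((1/4)w - 7/4)/(w² + 3)


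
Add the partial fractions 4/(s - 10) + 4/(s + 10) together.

Common denominator (s - 10)(s + 10). Numerator: 4(s + 10) + 4(s - 10) = (4s + 40) + (4s - 40) = 8s
Result: (8s)/[(s - 10)(s + 10)]


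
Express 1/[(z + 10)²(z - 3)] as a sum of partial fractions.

Cover-up at z=3: R = 1/(3 + 10)² = 1/169. Cover-up at z=-10: Q = 1/(-10 - 3) = -1/13. Comparing z² coeff: P = -R = -1/169
Result: (-1/169)/(z + 10) - (1/13)/(z + 10)² + (1/169)/(z - 3)


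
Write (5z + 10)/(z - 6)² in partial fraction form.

(5z + 10) = P(z - 6) + Q. At z = 6: Q = 5·6 + 10 = 40. Coeff of z: P = 5
Result: 5/(z - 6) + 40/(z - 6)²


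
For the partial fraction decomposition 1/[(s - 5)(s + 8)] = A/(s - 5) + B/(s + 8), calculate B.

Cover-up at s = -8: B = 1/(-8 - 5) = -1/13


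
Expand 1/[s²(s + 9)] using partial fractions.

Cover-up at s=-9: C = 1/(-9 - 0)² = 1/81. Cover-up at s=0: B = 1/(0 + 9) = 1/9. Comparing s² coeff: A = -C = -1/81
Result: (-1/81)/s + (1/9)/s² + (1/81)/(s + 9)


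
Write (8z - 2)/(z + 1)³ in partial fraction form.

(8z - 2) = α(z + 1)² + β(z + 1) + γ. At z = -1: γ = 8·(-1) - 2 = -10. Coefficients: α = 0, β = 8
Result: 8/(z + 1)² - 10/(z + 1)³


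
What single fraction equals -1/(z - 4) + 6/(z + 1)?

Common denominator (z - 4)(z + 1). Numerator: -1(z + 1) + 6(z - 4) = (-z - 1) + (6z - 24) = 5z - 25
Result: (5z - 25)/[(z - 4)(z + 1)]


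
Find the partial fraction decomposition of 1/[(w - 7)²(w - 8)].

Cover-up at w=8: R = 1/(8 - 7)² = 1. Cover-up at w=7: Q = 1/(7 - 8) = -1. Comparing w² coeff: P = -R = -1
Result: -1/(w - 7) - 1/(w - 7)² + 1/(w - 8)


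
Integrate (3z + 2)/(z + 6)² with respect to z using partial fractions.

Decompose: α = 3, β = 3·(-6) + 2 = -16, so (3z + 2)/(z + 6)² = 3/(z + 6) - 16/(z + 6)². Integrate: ∫ α/(z + 6) dz = 3 ln|(z + 6)|; ∫ β/(z + 6)² dz = 16/(z + 6). Sum: 3 ln|(z + 6)| + 16/(z + 6) + C


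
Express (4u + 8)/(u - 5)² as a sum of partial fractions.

(4u + 8) = P(u - 5) + Q. At u = 5: Q = 4·5 + 8 = 28. Coeff of u: P = 4
Result: 4/(u - 5) + 28/(u - 5)²


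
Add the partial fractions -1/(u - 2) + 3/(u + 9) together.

Common denominator (u - 2)(u + 9). Numerator: -1(u + 9) + 3(u - 2) = (-u - 9) + (3u - 6) = 2u - 15
Result: (2u - 15)/[(u - 2)(u + 9)]


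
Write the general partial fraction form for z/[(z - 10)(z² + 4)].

Linear + irreducible quadratic: P/(z - 10) + (Qz + R)/(z² + 4)


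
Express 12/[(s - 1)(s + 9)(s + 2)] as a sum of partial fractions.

Using cover-up method: α = 2/5, β = 6/35, γ = -4/7
Result: (2/5)/(s - 1) + (6/35)/(s + 9) - (4/7)/(s + 2)


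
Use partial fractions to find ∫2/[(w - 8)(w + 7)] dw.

Decompose: 2/[(w - 8)(w + 7)] = (2/15)/(w - 8) - (2/15)/(w + 7). Integrate each term: (2/15) ln|(w - 8)| - (2/15) ln|(w + 7)| + C


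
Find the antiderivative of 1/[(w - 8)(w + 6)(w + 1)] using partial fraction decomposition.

Cover-up: α = 1/126, β = 1/70, γ = -1/45. Decomposition: (1/126)/(w - 8) + (1/70)/(w + 6) - (1/45)/(w + 1). Integrate each term: (1/126) ln|(w - 8)| + (1/70) ln|(w + 6)| - (1/45) ln|(w + 1)| + C


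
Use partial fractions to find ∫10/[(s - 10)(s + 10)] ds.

Decompose: 10/[(s - 10)(s + 10)] = (1/2)/(s - 10) - (1/2)/(s + 10). Integrate each term: (1/2) ln|(s - 10)| - (1/2) ln|(s + 10)| + C


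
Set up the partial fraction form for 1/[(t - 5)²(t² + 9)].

Repeated linear + quadratic: A/(t - 5) + B/(t - 5)² + (Ct + D)/(t² + 9)


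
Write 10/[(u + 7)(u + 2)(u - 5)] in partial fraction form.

Using cover-up method: P = 1/6, Q = -2/7, R = 5/42
Result: (1/6)/(u + 7) - (2/7)/(u + 2) + (5/42)/(u - 5)


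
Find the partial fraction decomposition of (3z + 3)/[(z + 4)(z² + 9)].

At z=-4: α = (3·(-4) + 3)/((-4)² + 9) = -9/25. β = -α = 9/25, γ = 3 - (-4)·α = 39/25
Result: (-9/25)/(z + 4) + ((9/25)z + 39/25)/(z² + 9)


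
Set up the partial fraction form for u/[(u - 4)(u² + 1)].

Linear + irreducible quadratic: A/(u - 4) + (Bu + C)/(u² + 1)


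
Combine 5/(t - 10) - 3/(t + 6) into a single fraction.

Common denominator (t - 10)(t + 6). Numerator: 5(t + 6) - 3(t - 10) = (5t + 30) - (3t - 30) = 2t + 60
Result: (2t + 60)/[(t - 10)(t + 6)]


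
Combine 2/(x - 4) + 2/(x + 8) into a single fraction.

Common denominator (x - 4)(x + 8). Numerator: 2(x + 8) + 2(x - 4) = (2x + 16) + (2x - 8) = 4x + 8
Result: (4x + 8)/[(x - 4)(x + 8)]


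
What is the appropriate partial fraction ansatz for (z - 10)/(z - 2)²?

Repeated linear factor: α/(z - 2) + β/(z - 2)²


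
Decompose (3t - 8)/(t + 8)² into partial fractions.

(3t - 8) = α(t + 8) + β. At t = -8: β = 3·(-8) - 8 = -32. Coeff of t: α = 3
Result: 3/(t + 8) - 32/(t + 8)²


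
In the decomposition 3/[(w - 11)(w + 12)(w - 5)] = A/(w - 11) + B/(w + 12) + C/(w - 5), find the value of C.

Cover-up at w = 5: C = 3/[(5 - 11)(5 + 12)] = 3/[(-6)(17)] = -3/102 = -1/34


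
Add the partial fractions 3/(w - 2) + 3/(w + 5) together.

Common denominator (w - 2)(w + 5). Numerator: 3(w + 5) + 3(w - 2) = (3w + 15) + (3w - 6) = 6w + 9
Result: (6w + 9)/[(w - 2)(w + 5)]


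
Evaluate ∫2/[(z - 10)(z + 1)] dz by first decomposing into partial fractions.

Decompose: 2/[(z - 10)(z + 1)] = (2/11)/(z - 10) - (2/11)/(z + 1). Integrate each term: (2/11) ln|(z - 10)| - (2/11) ln|(z + 1)| + C


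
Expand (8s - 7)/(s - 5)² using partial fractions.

(8s - 7) = A(s - 5) + B. At s = 5: B = 8·5 - 7 = 33. Coeff of s: A = 8
Result: 8/(s - 5) + 33/(s - 5)²


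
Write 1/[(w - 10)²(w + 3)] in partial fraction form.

Cover-up at w=-3: C = 1/(-3 - 10)² = 1/169. Cover-up at w=10: B = 1/(10 + 3) = 1/13. Comparing w² coeff: A = -C = -1/169
Result: (-1/169)/(w - 10) + (1/13)/(w - 10)² + (1/169)/(w + 3)


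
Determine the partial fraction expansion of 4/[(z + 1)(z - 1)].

4/(z + 1)(z - 1) = P/(z + 1) + Q/(z - 1). P = 4/(-1 - 1) = -2, Q = 4/(1 + 1) = 2
Result: -2/(z + 1) + 2/(z - 1)


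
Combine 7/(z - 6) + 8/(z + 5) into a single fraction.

Common denominator (z - 6)(z + 5). Numerator: 7(z + 5) + 8(z - 6) = (7z + 35) + (8z - 48) = 15z - 13
Result: (15z - 13)/[(z - 6)(z + 5)]


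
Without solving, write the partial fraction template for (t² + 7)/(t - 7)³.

Repeated linear factor (power 3): α/(t - 7) + β/(t - 7)² + γ/(t - 7)³


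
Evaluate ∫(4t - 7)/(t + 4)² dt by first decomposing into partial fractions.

Decompose: P = 4, Q = 4·(-4) - 7 = -23, so (4t - 7)/(t + 4)² = 4/(t + 4) - 23/(t + 4)². Integrate: ∫ P/(t + 4) dt = 4 ln|(t + 4)|; ∫ Q/(t + 4)² dt = 23/(t + 4). Sum: 4 ln|(t + 4)| + 23/(t + 4) + C


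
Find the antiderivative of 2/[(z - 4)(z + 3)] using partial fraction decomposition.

Decompose: 2/[(z - 4)(z + 3)] = (2/7)/(z - 4) - (2/7)/(z + 3). Integrate each term: (2/7) ln|(z - 4)| - (2/7) ln|(z + 3)| + C


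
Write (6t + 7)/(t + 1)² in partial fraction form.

(6t + 7) = A(t + 1) + B. At t = -1: B = 6·(-1) + 7 = 1. Coeff of t: A = 6
Result: 6/(t + 1) + 1/(t + 1)²


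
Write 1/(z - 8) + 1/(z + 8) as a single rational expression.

Common denominator (z - 8)(z + 8). Numerator: 1(z + 8) + 1(z - 8) = (z + 8) + (z - 8) = 2z
Result: (2z)/[(z - 8)(z + 8)]


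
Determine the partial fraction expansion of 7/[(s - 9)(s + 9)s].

Using cover-up method: P = 7/162, Q = 7/162, R = -7/81
Result: (7/162)/(s - 9) + (7/162)/(s + 9) - (7/81)/s


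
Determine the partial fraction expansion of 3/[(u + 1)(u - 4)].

3/(u + 1)(u - 4) = P/(u + 1) + Q/(u - 4). P = 3/(-1 - 4) = -3/5, Q = 3/(4 + 1) = 3/5
Result: (-3/5)/(u + 1) + (3/5)/(u - 4)


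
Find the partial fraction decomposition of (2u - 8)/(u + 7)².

(2u - 8) = α(u + 7) + β. At u = -7: β = 2·(-7) - 8 = -22. Coeff of u: α = 2
Result: 2/(u + 7) - 22/(u + 7)²


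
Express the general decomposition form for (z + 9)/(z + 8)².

Repeated linear factor: P/(z + 8) + Q/(z + 8)²


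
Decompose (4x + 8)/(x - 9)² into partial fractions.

(4x + 8) = α(x - 9) + β. At x = 9: β = 4·9 + 8 = 44. Coeff of x: α = 4
Result: 4/(x - 9) + 44/(x - 9)²


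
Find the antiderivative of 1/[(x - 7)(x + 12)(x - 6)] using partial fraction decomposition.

Cover-up: P = 1/19, Q = 1/342, R = -1/18. Decomposition: (1/19)/(x - 7) + (1/342)/(x + 12) - (1/18)/(x - 6). Integrate each term: (1/19) ln|(x - 7)| + (1/342) ln|(x + 12)| - (1/18) ln|(x - 6)| + C


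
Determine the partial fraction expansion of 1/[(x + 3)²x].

Cover-up at x=0: C = 1/(0 + 3)² = 1/9. Cover-up at x=-3: B = 1/(-3 - 0) = -1/3. Comparing x² coeff: A = -C = -1/9
Result: (-1/9)/(x + 3) - (1/3)/(x + 3)² + (1/9)/x


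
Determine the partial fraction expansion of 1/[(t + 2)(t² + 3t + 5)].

Cover-up at t = -2: A = 1/((-2)² + 3·(-2) + 5) = 1/3. Then B = -A = -1/3, C = -A·(3 - 2) = -1/3
Result: (1/3)/(t + 2) - ((1/3)t + 1/3)/(t² + 3t + 5)


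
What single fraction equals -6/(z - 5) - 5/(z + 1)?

Common denominator (z - 5)(z + 1). Numerator: -6(z + 1) - 5(z - 5) = (-6z - 6) - (5z - 25) = -11z + 19
Result: (-11z + 19)/[(z - 5)(z + 1)]


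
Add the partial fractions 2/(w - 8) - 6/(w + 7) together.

Common denominator (w - 8)(w + 7). Numerator: 2(w + 7) - 6(w - 8) = (2w + 14) - (6w - 48) = -4w + 62
Result: (-4w + 62)/[(w - 8)(w + 7)]


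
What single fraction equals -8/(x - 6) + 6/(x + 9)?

Common denominator (x - 6)(x + 9). Numerator: -8(x + 9) + 6(x - 6) = (-8x - 72) + (6x - 36) = -2x - 108
Result: (-2x - 108)/[(x - 6)(x + 9)]


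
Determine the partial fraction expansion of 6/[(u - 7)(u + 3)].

6/(u - 7)(u + 3) = A/(u - 7) + B/(u + 3). A = 6/(7 + 3) = 3/5, B = 6/(-3 - 7) = -3/5
Result: (3/5)/(u - 7) - (3/5)/(u + 3)


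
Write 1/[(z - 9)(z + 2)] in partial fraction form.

1/(z - 9)(z + 2) = α/(z - 9) + β/(z + 2). α = 1/(9 + 2) = 1/11, β = 1/(-2 - 9) = -1/11
Result: (1/11)/(z - 9) - (1/11)/(z + 2)


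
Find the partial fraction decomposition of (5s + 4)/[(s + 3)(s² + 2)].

At s=-3: A = (5·(-3) + 4)/((-3)² + 2) = -1. B = -A = 1, C = 5 - (-3)·A = 2
Result: -1/(s + 3) + (s + 2)/(s² + 2)


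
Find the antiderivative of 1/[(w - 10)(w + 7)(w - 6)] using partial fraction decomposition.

Cover-up: α = 1/68, β = 1/221, γ = -1/52. Decomposition: (1/68)/(w - 10) + (1/221)/(w + 7) - (1/52)/(w - 6). Integrate each term: (1/68) ln|(w - 10)| + (1/221) ln|(w + 7)| - (1/52) ln|(w - 6)| + C


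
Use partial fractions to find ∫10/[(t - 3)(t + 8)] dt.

Decompose: 10/[(t - 3)(t + 8)] = (10/11)/(t - 3) - (10/11)/(t + 8). Integrate each term: (10/11) ln|(t - 3)| - (10/11) ln|(t + 8)| + C
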